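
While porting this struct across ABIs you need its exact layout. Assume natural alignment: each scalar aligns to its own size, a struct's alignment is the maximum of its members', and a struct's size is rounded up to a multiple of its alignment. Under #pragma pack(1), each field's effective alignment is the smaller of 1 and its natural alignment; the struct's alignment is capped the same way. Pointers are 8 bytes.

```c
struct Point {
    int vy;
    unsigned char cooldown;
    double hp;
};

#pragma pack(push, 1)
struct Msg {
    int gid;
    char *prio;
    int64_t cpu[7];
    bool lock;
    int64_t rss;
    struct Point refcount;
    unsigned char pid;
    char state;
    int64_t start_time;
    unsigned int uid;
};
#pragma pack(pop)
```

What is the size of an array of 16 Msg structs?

1712

Point: 0..4  vy  (4B, 4-aligned); 4..5  cooldown  (1B, 1-aligned); 5..8  -- padding (3B); 8..16  hp  (8B, 8-aligned); sizeof = 16, alignof = 8
0..4  gid  (4B, 1-aligned)
4..12  prio  (8B, 1-aligned)
12..68  cpu  (56B, 1-aligned)
68..69  lock  (1B, 1-aligned)
69..77  rss  (8B, 1-aligned)
77..93  refcount  (16B, 1-aligned)
93..94  pid  (1B, 1-aligned)
94..95  state  (1B, 1-aligned)
95..103  start_time  (8B, 1-aligned)
103..107  uid  (4B, 1-aligned)
sizeof = 107, alignof = 1
array of 16: 16 × 107 = 1712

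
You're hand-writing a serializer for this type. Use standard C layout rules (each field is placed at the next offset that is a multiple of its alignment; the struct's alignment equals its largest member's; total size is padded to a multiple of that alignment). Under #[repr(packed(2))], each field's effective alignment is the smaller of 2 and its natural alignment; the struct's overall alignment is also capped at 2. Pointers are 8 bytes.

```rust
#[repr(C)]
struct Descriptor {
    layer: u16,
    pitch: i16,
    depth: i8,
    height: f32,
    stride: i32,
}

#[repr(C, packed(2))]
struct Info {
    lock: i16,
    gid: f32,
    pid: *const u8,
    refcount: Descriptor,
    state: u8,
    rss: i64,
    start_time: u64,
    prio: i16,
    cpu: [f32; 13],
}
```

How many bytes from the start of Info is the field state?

Descriptor: 0..2  layer  (2B, 2-aligned); 2..4  pitch  (2B, 2-aligned); 4..5  depth  (1B, 1-aligned); 5..8  -- padding (3B); 8..12  height  (4B, 4-aligned); 12..16  stride  (4B, 4-aligned); sizeof = 16, alignof = 4
0..2  lock  (2B, 2-aligned)
2..6  gid  (4B, 2-aligned)
6..14  pid  (8B, 2-aligned)
14..30  refcount  (16B, 2-aligned)
30..31  state  (1B, 1-aligned)

30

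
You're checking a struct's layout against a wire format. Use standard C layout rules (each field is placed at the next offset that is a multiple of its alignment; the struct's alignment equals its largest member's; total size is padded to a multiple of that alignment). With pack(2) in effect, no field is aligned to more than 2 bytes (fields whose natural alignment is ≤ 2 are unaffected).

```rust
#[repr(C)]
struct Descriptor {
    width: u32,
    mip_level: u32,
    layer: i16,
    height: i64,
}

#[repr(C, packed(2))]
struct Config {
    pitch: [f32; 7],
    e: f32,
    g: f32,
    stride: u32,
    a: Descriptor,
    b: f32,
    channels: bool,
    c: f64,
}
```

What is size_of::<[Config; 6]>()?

468

Descriptor: width at 0 (size 4, align 4) → ends 4; mip_level at 4 (size 4, align 4) → ends 8; layer at 8 (size 2, align 2) → ends 10; pad 6 to align 8 for height; height at 16 (size 8, align 8) → ends 24; total 24 bytes, alignment 8
pitch at 0 (size 28, align 2) → ends 28
e at 28 (size 4, align 2) → ends 32
g at 32 (size 4, align 2) → ends 36
stride at 36 (size 4, align 2) → ends 40
a at 40 (size 24, align 2) → ends 64
b at 64 (size 4, align 2) → ends 68
channels at 68 (size 1, align 1) → ends 69
pad 1 to align 2 for c
c at 70 (size 8, align 2) → ends 78
total 78 bytes, alignment 2
array of 6: 6 × 78 = 468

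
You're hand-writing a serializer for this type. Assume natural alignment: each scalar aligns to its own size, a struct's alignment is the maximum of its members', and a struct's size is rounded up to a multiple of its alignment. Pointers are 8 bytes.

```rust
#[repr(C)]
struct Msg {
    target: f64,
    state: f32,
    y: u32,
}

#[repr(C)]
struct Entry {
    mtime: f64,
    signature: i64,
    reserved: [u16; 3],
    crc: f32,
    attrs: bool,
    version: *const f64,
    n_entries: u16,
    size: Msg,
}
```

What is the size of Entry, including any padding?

64 bytes

Msg: 0..8  target  (8B, 8-aligned); 8..12  state  (4B, 4-aligned); 12..16  y  (4B, 4-aligned); sizeof = 16, alignof = 8
0..8  mtime  (8B, 8-aligned)
8..16  signature  (8B, 8-aligned)
16..22  reserved  (6B, 2-aligned)
22..24  -- padding (2B)
24..28  crc  (4B, 4-aligned)
28..29  attrs  (1B, 1-aligned)
29..32  -- padding (3B)
32..40  version  (8B, 8-aligned)
40..42  n_entries  (2B, 2-aligned)
42..48  -- padding (6B)
48..64  size  (16B, 8-aligned)
sizeof = 64, alignof = 8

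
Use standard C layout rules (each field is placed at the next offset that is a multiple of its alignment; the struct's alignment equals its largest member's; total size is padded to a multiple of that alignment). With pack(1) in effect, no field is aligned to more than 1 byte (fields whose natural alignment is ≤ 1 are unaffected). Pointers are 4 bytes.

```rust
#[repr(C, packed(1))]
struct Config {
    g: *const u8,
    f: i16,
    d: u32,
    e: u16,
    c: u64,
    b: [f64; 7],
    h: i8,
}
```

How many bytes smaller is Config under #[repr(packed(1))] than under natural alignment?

11

natural layout:
  g at 0 (size 4, align 4) → ends 4
  f at 4 (size 2, align 2) → ends 6
  pad 2 to align 4 for d
  d at 8 (size 4, align 4) → ends 12
  e at 12 (size 2, align 2) → ends 14
  pad 2 to align 8 for c
  c at 16 (size 8, align 8) → ends 24
  b at 24 (size 56, align 8) → ends 80
  h at 80 (size 1, align 1) → ends 81
  tail pad 7 to reach multiple of 8
  total 88 bytes, alignment 8
packed(1) layout:
  g at 0 (size 4, align 1) → ends 4
  f at 4 (size 2, align 1) → ends 6
  d at 6 (size 4, align 1) → ends 10
  e at 10 (size 2, align 1) → ends 12
  c at 12 (size 8, align 1) → ends 20
  b at 20 (size 56, align 1) → ends 76
  h at 76 (size 1, align 1) → ends 77
  total 77 bytes, alignment 1
88 − 77 = 11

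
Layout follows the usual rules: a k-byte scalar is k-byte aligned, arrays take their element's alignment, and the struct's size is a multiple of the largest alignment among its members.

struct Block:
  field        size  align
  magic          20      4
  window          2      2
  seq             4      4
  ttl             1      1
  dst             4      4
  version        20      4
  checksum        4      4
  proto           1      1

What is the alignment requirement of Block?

member alignments: magic=4, window=2, seq=4, ttl=1, dst=4, version=4, checksum=4, proto=1
max = 4

4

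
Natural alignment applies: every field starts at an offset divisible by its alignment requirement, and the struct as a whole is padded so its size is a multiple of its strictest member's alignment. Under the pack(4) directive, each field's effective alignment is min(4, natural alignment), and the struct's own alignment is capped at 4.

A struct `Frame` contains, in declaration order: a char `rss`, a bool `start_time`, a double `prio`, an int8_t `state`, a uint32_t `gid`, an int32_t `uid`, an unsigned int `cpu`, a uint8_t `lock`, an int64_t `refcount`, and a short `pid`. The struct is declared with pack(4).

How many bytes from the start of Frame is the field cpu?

24

rss at 0 (size 1, align 1) → ends 1
start_time at 1 (size 1, align 1) → ends 2
pad 2 to align 4 for prio
prio at 4 (size 8, align 4) → ends 12
state at 12 (size 1, align 1) → ends 13
pad 3 to align 4 for gid
gid at 16 (size 4, align 4) → ends 20
uid at 20 (size 4, align 4) → ends 24
cpu at 24 (size 4, align 4) → ends 28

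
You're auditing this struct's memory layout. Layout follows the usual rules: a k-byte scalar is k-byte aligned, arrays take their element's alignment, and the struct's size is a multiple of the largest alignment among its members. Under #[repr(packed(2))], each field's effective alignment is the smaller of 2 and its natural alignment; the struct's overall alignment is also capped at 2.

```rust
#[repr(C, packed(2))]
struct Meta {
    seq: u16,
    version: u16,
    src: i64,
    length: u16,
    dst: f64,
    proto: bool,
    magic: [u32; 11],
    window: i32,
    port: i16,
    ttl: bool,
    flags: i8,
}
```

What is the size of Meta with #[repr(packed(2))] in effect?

76

seq at 0 (size 2, align 2) → ends 2
version at 2 (size 2, align 2) → ends 4
src at 4 (size 8, align 2) → ends 12
length at 12 (size 2, align 2) → ends 14
dst at 14 (size 8, align 2) → ends 22
proto at 22 (size 1, align 1) → ends 23
pad 1 to align 2 for magic
magic at 24 (size 44, align 2) → ends 68
window at 68 (size 4, align 2) → ends 72
port at 72 (size 2, align 2) → ends 74
ttl at 74 (size 1, align 1) → ends 75
flags at 75 (size 1, align 1) → ends 76
total 76 bytes, alignment 2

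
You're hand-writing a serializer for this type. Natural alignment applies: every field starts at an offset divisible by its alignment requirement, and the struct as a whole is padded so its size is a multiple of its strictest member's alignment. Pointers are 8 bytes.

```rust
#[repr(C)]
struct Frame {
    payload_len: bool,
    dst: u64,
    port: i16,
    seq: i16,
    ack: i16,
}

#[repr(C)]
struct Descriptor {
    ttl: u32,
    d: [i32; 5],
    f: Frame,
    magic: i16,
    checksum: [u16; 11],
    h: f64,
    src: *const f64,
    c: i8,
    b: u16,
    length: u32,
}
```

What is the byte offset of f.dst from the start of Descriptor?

32

Frame: payload_len at 0 (size 1, align 1) → ends 1; pad 7 to align 8 for dst; dst at 8 (size 8, align 8) → ends 16; port at 16 (size 2, align 2) → ends 18; seq at 18 (size 2, align 2) → ends 20; ack at 20 (size 2, align 2) → ends 22; tail pad 2 to reach multiple of 8; total 24 bytes, alignment 8
ttl at 0 (size 4, align 4) → ends 4
d at 4 (size 20, align 4) → ends 24
f at 24 (size 24, align 8) → ends 48
within Frame: dst at 8
24 + 8 = 32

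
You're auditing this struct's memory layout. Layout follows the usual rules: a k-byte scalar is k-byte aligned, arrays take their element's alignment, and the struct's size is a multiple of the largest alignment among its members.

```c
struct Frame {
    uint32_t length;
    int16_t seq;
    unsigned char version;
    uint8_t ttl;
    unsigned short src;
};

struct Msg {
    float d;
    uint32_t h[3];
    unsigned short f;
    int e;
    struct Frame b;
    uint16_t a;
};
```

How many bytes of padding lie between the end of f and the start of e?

2

Frame: 0..4  length  (4B, 4-aligned); 4..6  seq  (2B, 2-aligned); 6..7  version  (1B, 1-aligned); 7..8  ttl  (1B, 1-aligned); 8..10  src  (2B, 2-aligned); 10..12  -- tail padding (2B); sizeof = 12, alignof = 4
0..4  d  (4B, 4-aligned)
4..16  h  (12B, 4-aligned)
16..18  f  (2B, 2-aligned)
18..20  -- padding (2B)
20..24  e  (4B, 4-aligned)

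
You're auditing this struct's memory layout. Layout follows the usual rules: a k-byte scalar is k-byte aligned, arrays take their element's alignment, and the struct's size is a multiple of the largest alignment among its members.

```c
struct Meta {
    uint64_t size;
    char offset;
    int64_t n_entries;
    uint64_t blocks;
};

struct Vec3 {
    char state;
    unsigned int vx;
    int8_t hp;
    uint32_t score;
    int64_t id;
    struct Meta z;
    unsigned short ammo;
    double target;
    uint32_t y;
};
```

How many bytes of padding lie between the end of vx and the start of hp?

Meta: 0..8  size  (8B, 8-aligned); 8..9  offset  (1B, 1-aligned); 9..16  -- padding (7B); 16..24  n_entries  (8B, 8-aligned); 24..32  blocks  (8B, 8-aligned); sizeof = 32, alignof = 8
0..1  state  (1B, 1-aligned)
1..4  -- padding (3B)
4..8  vx  (4B, 4-aligned)
8..9  hp  (1B, 1-aligned)

0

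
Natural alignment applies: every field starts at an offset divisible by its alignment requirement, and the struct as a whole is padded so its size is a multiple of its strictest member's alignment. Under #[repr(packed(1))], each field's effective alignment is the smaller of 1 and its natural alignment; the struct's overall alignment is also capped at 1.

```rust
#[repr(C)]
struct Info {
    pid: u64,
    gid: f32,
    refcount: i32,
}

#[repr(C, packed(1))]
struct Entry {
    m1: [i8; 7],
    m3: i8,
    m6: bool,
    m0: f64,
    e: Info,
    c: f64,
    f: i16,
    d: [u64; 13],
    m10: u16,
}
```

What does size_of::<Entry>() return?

Info: @0: pid [8B, align 8] → 8; @8: gid [4B, align 4] → 12; @12: refcount [4B, align 4] → 16; size 16, align 8
@0: m1 [7B, align 1] → 7
@7: m3 [1B, align 1] → 8
@8: m6 [1B, align 1] → 9
@9: m0 [8B, align 1] → 17
@17: e [16B, align 1] → 33
@33: c [8B, align 1] → 41
@41: f [2B, align 1] → 43
@43: d [104B, align 1] → 147
@147: m10 [2B, align 1] → 149
size 149, align 1

149 bytes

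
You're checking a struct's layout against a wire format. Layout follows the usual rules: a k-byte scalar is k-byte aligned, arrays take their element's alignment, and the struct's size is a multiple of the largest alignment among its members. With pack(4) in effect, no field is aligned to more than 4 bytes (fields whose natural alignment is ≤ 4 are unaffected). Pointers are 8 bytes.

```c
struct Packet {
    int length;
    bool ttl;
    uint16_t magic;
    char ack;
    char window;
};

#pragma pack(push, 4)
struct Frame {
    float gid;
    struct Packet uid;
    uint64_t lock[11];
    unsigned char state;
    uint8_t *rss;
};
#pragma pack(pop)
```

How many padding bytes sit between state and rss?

Packet: 0..4  length  (4B, 4-aligned); 4..5  ttl  (1B, 1-aligned); 5..6  -- padding (1B); 6..8  magic  (2B, 2-aligned); 8..9  ack  (1B, 1-aligned); 9..10  window  (1B, 1-aligned); 10..12  -- tail padding (2B); sizeof = 12, alignof = 4
0..4  gid  (4B, 4-aligned)
4..16  uid  (12B, 4-aligned)
16..104  lock  (88B, 4-aligned)
104..105  state  (1B, 1-aligned)
105..108  -- padding (3B)
108..116  rss  (8B, 4-aligned)

3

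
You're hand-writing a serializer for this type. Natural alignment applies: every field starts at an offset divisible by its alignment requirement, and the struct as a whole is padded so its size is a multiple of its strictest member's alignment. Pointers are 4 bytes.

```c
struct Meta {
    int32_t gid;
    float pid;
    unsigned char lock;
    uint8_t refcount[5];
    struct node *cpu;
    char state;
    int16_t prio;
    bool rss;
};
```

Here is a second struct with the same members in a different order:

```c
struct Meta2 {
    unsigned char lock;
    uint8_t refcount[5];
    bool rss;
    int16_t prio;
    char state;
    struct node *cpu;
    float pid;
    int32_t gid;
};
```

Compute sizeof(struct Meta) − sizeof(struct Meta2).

4

@0: gid [4B, align 4] → 4
@4: pid [4B, align 4] → 8
@8: lock [1B, align 1] → 9
@9: refcount [5B, align 1] → 14
+2 pad (align 4)
@16: cpu [4B, align 4] → 20
@20: state [1B, align 1] → 21
+1 pad (align 2)
@22: prio [2B, align 2] → 24
@24: rss [1B, align 1] → 25
+3 tail pad (align 4)
size 28, align 4
— Meta2 —
@0: lock [1B, align 1] → 1
@1: refcount [5B, align 1] → 6
@6: rss [1B, align 1] → 7
+1 pad (align 2)
@8: prio [2B, align 2] → 10
@10: state [1B, align 1] → 11
+1 pad (align 4)
@12: cpu [4B, align 4] → 16
@16: pid [4B, align 4] → 20
@20: gid [4B, align 4] → 24
size 24, align 4
28 − 24 = 4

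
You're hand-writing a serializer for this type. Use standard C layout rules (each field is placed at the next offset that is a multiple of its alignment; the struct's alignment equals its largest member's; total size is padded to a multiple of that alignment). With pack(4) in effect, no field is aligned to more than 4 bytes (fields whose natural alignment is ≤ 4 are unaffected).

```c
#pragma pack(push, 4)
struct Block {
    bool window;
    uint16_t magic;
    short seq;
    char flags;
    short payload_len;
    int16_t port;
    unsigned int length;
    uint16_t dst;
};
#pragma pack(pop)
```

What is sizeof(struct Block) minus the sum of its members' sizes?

4

0..1  window  (1B, 1-aligned)
1..2  -- padding (1B)
2..4  magic  (2B, 2-aligned)
4..6  seq  (2B, 2-aligned)
6..7  flags  (1B, 1-aligned)
7..8  -- padding (1B)
8..10  payload_len  (2B, 2-aligned)
10..12  port  (2B, 2-aligned)
12..16  length  (4B, 4-aligned)
16..18  dst  (2B, 2-aligned)
18..20  -- tail padding (2B)
sizeof = 20, alignof = 4
data bytes 16, size 20 → padding 4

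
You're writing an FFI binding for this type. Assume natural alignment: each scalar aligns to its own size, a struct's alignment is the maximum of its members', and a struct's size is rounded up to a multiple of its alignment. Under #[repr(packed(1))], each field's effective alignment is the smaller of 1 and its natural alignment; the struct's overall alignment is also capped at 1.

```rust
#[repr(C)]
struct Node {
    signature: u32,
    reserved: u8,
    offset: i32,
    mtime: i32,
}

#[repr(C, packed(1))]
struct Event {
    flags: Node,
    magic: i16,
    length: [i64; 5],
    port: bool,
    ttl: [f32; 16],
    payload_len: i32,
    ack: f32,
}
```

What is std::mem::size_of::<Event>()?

Node: 0..4  signature  (4B, 4-aligned); 4..5  reserved  (1B, 1-aligned); 5..8  -- padding (3B); 8..12  offset  (4B, 4-aligned); 12..16  mtime  (4B, 4-aligned); sizeof = 16, alignof = 4
0..16  flags  (16B, 1-aligned)
16..18  magic  (2B, 1-aligned)
18..58  length  (40B, 1-aligned)
58..59  port  (1B, 1-aligned)
59..123  ttl  (64B, 1-aligned)
123..127  payload_len  (4B, 1-aligned)
127..131  ack  (4B, 1-aligned)
sizeof = 131, alignof = 1

131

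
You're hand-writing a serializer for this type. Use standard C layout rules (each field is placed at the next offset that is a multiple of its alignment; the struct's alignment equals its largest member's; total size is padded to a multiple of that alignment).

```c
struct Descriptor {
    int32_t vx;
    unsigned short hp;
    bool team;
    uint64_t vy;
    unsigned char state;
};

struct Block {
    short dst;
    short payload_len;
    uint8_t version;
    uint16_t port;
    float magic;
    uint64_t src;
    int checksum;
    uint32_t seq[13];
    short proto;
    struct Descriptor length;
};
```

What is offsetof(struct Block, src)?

Descriptor: @0: vx [4B, align 4] → 4; @4: hp [2B, align 2] → 6; @6: team [1B, align 1] → 7; +1 pad (align 8); @8: vy [8B, align 8] → 16; @16: state [1B, align 1] → 17; +7 tail pad (align 8); size 24, align 8
@0: dst [2B, align 2] → 2
@2: payload_len [2B, align 2] → 4
@4: version [1B, align 1] → 5
+1 pad (align 2)
@6: port [2B, align 2] → 8
@8: magic [4B, align 4] → 12
+4 pad (align 8)
@16: src [8B, align 8] → 24

16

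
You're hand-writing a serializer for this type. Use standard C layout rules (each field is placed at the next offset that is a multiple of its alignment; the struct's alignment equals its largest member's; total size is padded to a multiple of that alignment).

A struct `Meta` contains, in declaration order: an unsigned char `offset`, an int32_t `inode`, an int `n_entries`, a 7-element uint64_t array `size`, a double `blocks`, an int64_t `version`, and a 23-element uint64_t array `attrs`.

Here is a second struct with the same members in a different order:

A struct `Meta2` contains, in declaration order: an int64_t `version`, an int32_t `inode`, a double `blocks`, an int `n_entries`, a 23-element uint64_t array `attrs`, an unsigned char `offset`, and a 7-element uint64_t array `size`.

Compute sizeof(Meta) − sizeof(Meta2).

-8

@0: offset [1B, align 1] → 1
+3 pad (align 4)
@4: inode [4B, align 4] → 8
@8: n_entries [4B, align 4] → 12
+4 pad (align 8)
@16: size [56B, align 8] → 72
@72: blocks [8B, align 8] → 80
@80: version [8B, align 8] → 88
@88: attrs [184B, align 8] → 272
size 272, align 8
— Meta2 —
@0: version [8B, align 8] → 8
@8: inode [4B, align 4] → 12
+4 pad (align 8)
@16: blocks [8B, align 8] → 24
@24: n_entries [4B, align 4] → 28
+4 pad (align 8)
@32: attrs [184B, align 8] → 216
@216: offset [1B, align 1] → 217
+7 pad (align 8)
@224: size [56B, align 8] → 280
size 280, align 8
272 − 280 = -8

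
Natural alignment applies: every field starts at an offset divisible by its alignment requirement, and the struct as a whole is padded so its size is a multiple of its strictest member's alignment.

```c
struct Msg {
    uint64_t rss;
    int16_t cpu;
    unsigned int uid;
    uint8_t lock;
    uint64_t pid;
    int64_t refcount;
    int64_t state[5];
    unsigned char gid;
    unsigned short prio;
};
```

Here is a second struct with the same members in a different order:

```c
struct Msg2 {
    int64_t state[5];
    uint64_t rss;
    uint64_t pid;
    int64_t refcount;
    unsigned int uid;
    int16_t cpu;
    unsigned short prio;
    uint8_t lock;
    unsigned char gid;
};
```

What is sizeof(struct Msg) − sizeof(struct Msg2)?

@0: rss [8B, align 8] → 8
@8: cpu [2B, align 2] → 10
+2 pad (align 4)
@12: uid [4B, align 4] → 16
@16: lock [1B, align 1] → 17
+7 pad (align 8)
@24: pid [8B, align 8] → 32
@32: refcount [8B, align 8] → 40
@40: state [40B, align 8] → 80
@80: gid [1B, align 1] → 81
+1 pad (align 2)
@82: prio [2B, align 2] → 84
+4 tail pad (align 8)
size 88, align 8
— Msg2 —
@0: state [40B, align 8] → 40
@40: rss [8B, align 8] → 48
@48: pid [8B, align 8] → 56
@56: refcount [8B, align 8] → 64
@64: uid [4B, align 4] → 68
@68: cpu [2B, align 2] → 70
@70: prio [2B, align 2] → 72
@72: lock [1B, align 1] → 73
@73: gid [1B, align 1] → 74
+6 tail pad (align 8)
size 80, align 8
88 − 80 = 8

8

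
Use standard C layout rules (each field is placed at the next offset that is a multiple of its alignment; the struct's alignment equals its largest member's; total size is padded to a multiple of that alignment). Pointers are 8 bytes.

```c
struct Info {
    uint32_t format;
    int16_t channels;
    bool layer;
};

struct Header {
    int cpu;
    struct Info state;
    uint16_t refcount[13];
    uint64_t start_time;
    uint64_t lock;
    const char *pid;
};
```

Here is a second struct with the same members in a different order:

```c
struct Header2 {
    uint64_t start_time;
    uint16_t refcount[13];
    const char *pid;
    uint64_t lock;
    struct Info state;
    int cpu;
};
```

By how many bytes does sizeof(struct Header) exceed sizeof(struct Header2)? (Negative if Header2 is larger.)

-8

Info: format at 0 (size 4, align 4) → ends 4; channels at 4 (size 2, align 2) → ends 6; layer at 6 (size 1, align 1) → ends 7; tail pad 1 to reach multiple of 4; total 8 bytes, alignment 4
cpu at 0 (size 4, align 4) → ends 4
state at 4 (size 8, align 4) → ends 12
refcount at 12 (size 26, align 2) → ends 38
pad 2 to align 8 for start_time
start_time at 40 (size 8, align 8) → ends 48
lock at 48 (size 8, align 8) → ends 56
pid at 56 (size 8, align 8) → ends 64
total 64 bytes, alignment 8
— Header2 —
start_time at 0 (size 8, align 8) → ends 8
refcount at 8 (size 26, align 2) → ends 34
pad 6 to align 8 for pid
pid at 40 (size 8, align 8) → ends 48
lock at 48 (size 8, align 8) → ends 56
state at 56 (size 8, align 4) → ends 64
cpu at 64 (size 4, align 4) → ends 68
tail pad 4 to reach multiple of 8
total 72 bytes, alignment 8
64 − 72 = -8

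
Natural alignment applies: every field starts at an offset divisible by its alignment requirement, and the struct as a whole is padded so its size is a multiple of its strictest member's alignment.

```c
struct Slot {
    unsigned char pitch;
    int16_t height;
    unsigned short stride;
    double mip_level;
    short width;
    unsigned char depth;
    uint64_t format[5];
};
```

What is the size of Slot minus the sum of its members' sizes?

0..1  pitch  (1B, 1-aligned)
1..2  -- padding (1B)
2..4  height  (2B, 2-aligned)
4..6  stride  (2B, 2-aligned)
6..8  -- padding (2B)
8..16  mip_level  (8B, 8-aligned)
16..18  width  (2B, 2-aligned)
18..19  depth  (1B, 1-aligned)
19..24  -- padding (5B)
24..64  format  (40B, 8-aligned)
sizeof = 64, alignof = 8
data bytes 56, size 64 → padding 8

8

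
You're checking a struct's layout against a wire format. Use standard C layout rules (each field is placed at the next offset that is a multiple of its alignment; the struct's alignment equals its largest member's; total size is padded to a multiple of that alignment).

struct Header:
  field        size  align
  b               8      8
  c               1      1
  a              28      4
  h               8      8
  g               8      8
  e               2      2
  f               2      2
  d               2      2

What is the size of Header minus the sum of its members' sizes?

5

0..8  b  (8B, 8-aligned)
8..9  c  (1B, 1-aligned)
9..12  -- padding (3B)
12..40  a  (28B, 4-aligned)
40..48  h  (8B, 8-aligned)
48..56  g  (8B, 8-aligned)
56..58  e  (2B, 2-aligned)
58..60  f  (2B, 2-aligned)
60..62  d  (2B, 2-aligned)
62..64  -- tail padding (2B)
sizeof = 64, alignof = 8
data bytes 59, size 64 → padding 5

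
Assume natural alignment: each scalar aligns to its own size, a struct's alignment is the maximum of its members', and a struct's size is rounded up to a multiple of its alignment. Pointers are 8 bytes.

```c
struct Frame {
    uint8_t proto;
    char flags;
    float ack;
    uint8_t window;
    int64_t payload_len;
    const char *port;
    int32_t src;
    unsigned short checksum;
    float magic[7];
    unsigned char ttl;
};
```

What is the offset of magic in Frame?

40

0..1  proto  (1B, 1-aligned)
1..2  flags  (1B, 1-aligned)
2..4  -- padding (2B)
4..8  ack  (4B, 4-aligned)
8..9  window  (1B, 1-aligned)
9..16  -- padding (7B)
16..24  payload_len  (8B, 8-aligned)
24..32  port  (8B, 8-aligned)
32..36  src  (4B, 4-aligned)
36..38  checksum  (2B, 2-aligned)
38..40  -- padding (2B)
40..68  magic  (28B, 4-aligned)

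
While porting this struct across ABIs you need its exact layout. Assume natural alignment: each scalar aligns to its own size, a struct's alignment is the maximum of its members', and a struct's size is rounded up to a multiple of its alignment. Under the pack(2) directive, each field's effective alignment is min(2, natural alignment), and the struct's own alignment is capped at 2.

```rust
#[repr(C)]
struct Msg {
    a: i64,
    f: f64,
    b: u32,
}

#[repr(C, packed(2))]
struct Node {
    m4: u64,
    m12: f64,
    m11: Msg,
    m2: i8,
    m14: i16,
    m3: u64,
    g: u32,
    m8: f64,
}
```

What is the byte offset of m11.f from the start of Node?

Msg: @0: a [8B, align 8] → 8; @8: f [8B, align 8] → 16; @16: b [4B, align 4] → 20; +4 tail pad (align 8); size 24, align 8
@0: m4 [8B, align 2] → 8
@8: m12 [8B, align 2] → 16
@16: m11 [24B, align 2] → 40
within Msg: f at 8
16 + 8 = 24

24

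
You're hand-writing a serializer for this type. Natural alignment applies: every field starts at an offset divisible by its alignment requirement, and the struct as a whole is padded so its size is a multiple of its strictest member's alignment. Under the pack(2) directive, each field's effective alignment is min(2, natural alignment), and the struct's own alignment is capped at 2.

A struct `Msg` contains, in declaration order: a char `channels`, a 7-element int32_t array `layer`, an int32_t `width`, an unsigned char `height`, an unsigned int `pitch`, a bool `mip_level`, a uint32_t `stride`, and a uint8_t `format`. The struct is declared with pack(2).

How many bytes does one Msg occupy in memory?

48 bytes

@0: channels [1B, align 1] → 1
+1 pad (align 2)
@2: layer [28B, align 2] → 30
@30: width [4B, align 2] → 34
@34: height [1B, align 1] → 35
+1 pad (align 2)
@36: pitch [4B, align 2] → 40
@40: mip_level [1B, align 1] → 41
+1 pad (align 2)
@42: stride [4B, align 2] → 46
@46: format [1B, align 1] → 47
+1 tail pad (align 2)
size 48, align 2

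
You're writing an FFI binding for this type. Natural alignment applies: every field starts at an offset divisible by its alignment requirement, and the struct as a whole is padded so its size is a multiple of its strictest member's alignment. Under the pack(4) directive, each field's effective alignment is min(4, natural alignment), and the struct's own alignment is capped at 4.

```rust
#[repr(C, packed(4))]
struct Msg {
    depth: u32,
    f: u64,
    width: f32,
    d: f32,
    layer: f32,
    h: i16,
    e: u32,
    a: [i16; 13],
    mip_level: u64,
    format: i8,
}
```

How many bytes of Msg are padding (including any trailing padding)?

0..4  depth  (4B, 4-aligned)
4..12  f  (8B, 4-aligned)
12..16  width  (4B, 4-aligned)
16..20  d  (4B, 4-aligned)
20..24  layer  (4B, 4-aligned)
24..26  h  (2B, 2-aligned)
26..28  -- padding (2B)
28..32  e  (4B, 4-aligned)
32..58  a  (26B, 2-aligned)
58..60  -- padding (2B)
60..68  mip_level  (8B, 4-aligned)
68..69  format  (1B, 1-aligned)
69..72  -- tail padding (3B)
sizeof = 72, alignof = 4
data bytes 65, size 72 → padding 7

7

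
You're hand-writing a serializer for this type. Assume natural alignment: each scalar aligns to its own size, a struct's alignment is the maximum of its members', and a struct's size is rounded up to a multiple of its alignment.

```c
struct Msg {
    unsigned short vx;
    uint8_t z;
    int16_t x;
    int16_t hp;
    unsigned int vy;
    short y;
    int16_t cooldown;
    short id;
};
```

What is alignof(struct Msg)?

4

member alignments: vx=2, z=1, x=2, hp=2, vy=4, y=2, cooldown=2, id=2
max = 4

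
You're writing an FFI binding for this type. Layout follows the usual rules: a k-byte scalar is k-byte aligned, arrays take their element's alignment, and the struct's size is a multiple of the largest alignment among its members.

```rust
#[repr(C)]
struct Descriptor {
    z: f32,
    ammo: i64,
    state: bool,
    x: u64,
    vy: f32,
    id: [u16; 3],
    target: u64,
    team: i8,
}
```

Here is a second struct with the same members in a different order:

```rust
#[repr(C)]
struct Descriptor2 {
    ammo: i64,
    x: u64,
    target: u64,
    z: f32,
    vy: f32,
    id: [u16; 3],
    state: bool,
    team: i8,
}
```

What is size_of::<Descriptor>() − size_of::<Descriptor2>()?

24

@0: z [4B, align 4] → 4
+4 pad (align 8)
@8: ammo [8B, align 8] → 16
@16: state [1B, align 1] → 17
+7 pad (align 8)
@24: x [8B, align 8] → 32
@32: vy [4B, align 4] → 36
@36: id [6B, align 2] → 42
+6 pad (align 8)
@48: target [8B, align 8] → 56
@56: team [1B, align 1] → 57
+7 tail pad (align 8)
size 64, align 8
— Descriptor2 —
@0: ammo [8B, align 8] → 8
@8: x [8B, align 8] → 16
@16: target [8B, align 8] → 24
@24: z [4B, align 4] → 28
@28: vy [4B, align 4] → 32
@32: id [6B, align 2] → 38
@38: state [1B, align 1] → 39
@39: team [1B, align 1] → 40
size 40, align 8
64 − 40 = 24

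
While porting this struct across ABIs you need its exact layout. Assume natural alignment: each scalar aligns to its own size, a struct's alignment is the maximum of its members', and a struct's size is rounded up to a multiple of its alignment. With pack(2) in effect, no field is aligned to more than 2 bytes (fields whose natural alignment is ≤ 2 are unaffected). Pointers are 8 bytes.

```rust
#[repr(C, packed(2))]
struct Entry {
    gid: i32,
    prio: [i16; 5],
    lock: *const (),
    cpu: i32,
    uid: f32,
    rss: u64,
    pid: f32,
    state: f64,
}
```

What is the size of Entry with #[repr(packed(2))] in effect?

50

gid at 0 (size 4, align 2) → ends 4
prio at 4 (size 10, align 2) → ends 14
lock at 14 (size 8, align 2) → ends 22
cpu at 22 (size 4, align 2) → ends 26
uid at 26 (size 4, align 2) → ends 30
rss at 30 (size 8, align 2) → ends 38
pid at 38 (size 4, align 2) → ends 42
state at 42 (size 8, align 2) → ends 50
total 50 bytes, alignment 2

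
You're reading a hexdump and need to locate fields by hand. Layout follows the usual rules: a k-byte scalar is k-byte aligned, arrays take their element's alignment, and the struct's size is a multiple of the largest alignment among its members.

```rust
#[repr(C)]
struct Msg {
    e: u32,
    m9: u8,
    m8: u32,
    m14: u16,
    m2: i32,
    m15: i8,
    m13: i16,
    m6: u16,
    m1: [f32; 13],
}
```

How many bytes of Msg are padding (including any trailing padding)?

@0: e [4B, align 4] → 4
@4: m9 [1B, align 1] → 5
+3 pad (align 4)
@8: m8 [4B, align 4] → 12
@12: m14 [2B, align 2] → 14
+2 pad (align 4)
@16: m2 [4B, align 4] → 20
@20: m15 [1B, align 1] → 21
+1 pad (align 2)
@22: m13 [2B, align 2] → 24
@24: m6 [2B, align 2] → 26
+2 pad (align 4)
@28: m1 [52B, align 4] → 80
size 80, align 4
data bytes 72, size 80 → padding 8

8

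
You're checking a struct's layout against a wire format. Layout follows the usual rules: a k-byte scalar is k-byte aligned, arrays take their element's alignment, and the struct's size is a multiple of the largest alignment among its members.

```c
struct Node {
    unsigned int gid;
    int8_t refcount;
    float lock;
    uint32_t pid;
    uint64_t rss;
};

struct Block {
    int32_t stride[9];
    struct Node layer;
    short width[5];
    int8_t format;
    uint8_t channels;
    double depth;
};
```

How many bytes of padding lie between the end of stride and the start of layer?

4

Node: 0..4  gid  (4B, 4-aligned); 4..5  refcount  (1B, 1-aligned); 5..8  -- padding (3B); 8..12  lock  (4B, 4-aligned); 12..16  pid  (4B, 4-aligned); 16..24  rss  (8B, 8-aligned); sizeof = 24, alignof = 8
0..36  stride  (36B, 4-aligned)
36..40  -- padding (4B)
40..64  layer  (24B, 8-aligned)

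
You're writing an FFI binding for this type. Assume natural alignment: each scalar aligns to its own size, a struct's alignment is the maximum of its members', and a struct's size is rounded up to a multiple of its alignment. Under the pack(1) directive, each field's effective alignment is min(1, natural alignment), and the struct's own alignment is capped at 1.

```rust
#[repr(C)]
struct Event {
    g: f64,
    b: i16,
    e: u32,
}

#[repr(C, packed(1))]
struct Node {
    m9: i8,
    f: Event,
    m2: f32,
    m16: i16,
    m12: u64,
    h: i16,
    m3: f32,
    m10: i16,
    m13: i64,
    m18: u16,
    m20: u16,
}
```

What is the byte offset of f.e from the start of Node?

Event: 0..8  g  (8B, 8-aligned); 8..10  b  (2B, 2-aligned); 10..12  -- padding (2B); 12..16  e  (4B, 4-aligned); sizeof = 16, alignof = 8
0..1  m9  (1B, 1-aligned)
1..17  f  (16B, 1-aligned)
within Event: e at 12
1 + 12 = 13

13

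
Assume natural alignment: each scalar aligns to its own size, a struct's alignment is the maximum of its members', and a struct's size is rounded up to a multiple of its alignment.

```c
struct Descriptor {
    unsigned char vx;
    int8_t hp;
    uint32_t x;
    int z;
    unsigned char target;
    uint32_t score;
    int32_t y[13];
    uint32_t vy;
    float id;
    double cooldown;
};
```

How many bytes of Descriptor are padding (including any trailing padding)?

0..1  vx  (1B, 1-aligned)
1..2  hp  (1B, 1-aligned)
2..4  -- padding (2B)
4..8  x  (4B, 4-aligned)
8..12  z  (4B, 4-aligned)
12..13  target  (1B, 1-aligned)
13..16  -- padding (3B)
16..20  score  (4B, 4-aligned)
20..72  y  (52B, 4-aligned)
72..76  vy  (4B, 4-aligned)
76..80  id  (4B, 4-aligned)
80..88  cooldown  (8B, 8-aligned)
sizeof = 88, alignof = 8
data bytes 83, size 88 → padding 5

5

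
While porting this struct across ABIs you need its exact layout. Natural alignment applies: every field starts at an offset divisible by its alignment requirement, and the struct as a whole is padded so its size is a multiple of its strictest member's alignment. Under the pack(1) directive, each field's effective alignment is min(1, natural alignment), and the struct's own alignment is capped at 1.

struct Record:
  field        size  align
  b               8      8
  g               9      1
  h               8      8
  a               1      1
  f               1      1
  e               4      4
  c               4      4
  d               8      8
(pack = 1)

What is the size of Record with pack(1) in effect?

43

0..8  b  (8B, 1-aligned)
8..17  g  (9B, 1-aligned)
17..25  h  (8B, 1-aligned)
25..26  a  (1B, 1-aligned)
26..27  f  (1B, 1-aligned)
27..31  e  (4B, 1-aligned)
31..35  c  (4B, 1-aligned)
35..43  d  (8B, 1-aligned)
sizeof = 43, alignof = 1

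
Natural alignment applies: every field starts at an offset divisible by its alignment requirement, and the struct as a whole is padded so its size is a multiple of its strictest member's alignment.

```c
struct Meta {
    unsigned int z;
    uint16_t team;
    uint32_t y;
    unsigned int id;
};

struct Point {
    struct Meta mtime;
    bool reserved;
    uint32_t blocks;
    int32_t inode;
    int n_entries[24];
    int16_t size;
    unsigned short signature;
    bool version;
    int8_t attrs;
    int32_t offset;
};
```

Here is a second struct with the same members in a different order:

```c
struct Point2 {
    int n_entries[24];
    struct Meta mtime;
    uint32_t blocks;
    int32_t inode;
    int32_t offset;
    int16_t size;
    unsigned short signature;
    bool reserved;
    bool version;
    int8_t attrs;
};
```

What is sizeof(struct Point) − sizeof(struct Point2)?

4

Meta: @0: z [4B, align 4] → 4; @4: team [2B, align 2] → 6; +2 pad (align 4); @8: y [4B, align 4] → 12; @12: id [4B, align 4] → 16; size 16, align 4
@0: mtime [16B, align 4] → 16
@16: reserved [1B, align 1] → 17
+3 pad (align 4)
@20: blocks [4B, align 4] → 24
@24: inode [4B, align 4] → 28
@28: n_entries [96B, align 4] → 124
@124: size [2B, align 2] → 126
@126: signature [2B, align 2] → 128
@128: version [1B, align 1] → 129
@129: attrs [1B, align 1] → 130
+2 pad (align 4)
@132: offset [4B, align 4] → 136
size 136, align 4
— Point2 —
@0: n_entries [96B, align 4] → 96
@96: mtime [16B, align 4] → 112
@112: blocks [4B, align 4] → 116
@116: inode [4B, align 4] → 120
@120: offset [4B, align 4] → 124
@124: size [2B, align 2] → 126
@126: signature [2B, align 2] → 128
@128: reserved [1B, align 1] → 129
@129: version [1B, align 1] → 130
@130: attrs [1B, align 1] → 131
+1 tail pad (align 4)
size 132, align 4
136 − 132 = 4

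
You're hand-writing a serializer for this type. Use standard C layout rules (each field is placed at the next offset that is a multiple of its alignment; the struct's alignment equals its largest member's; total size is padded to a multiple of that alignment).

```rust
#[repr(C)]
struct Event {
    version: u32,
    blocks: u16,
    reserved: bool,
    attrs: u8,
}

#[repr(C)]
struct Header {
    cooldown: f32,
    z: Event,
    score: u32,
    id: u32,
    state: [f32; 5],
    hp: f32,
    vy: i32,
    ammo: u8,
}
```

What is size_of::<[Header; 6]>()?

312

Event: 0..4  version  (4B, 4-aligned); 4..6  blocks  (2B, 2-aligned); 6..7  reserved  (1B, 1-aligned); 7..8  attrs  (1B, 1-aligned); sizeof = 8, alignof = 4
0..4  cooldown  (4B, 4-aligned)
4..12  z  (8B, 4-aligned)
12..16  score  (4B, 4-aligned)
16..20  id  (4B, 4-aligned)
20..40  state  (20B, 4-aligned)
40..44  hp  (4B, 4-aligned)
44..48  vy  (4B, 4-aligned)
48..49  ammo  (1B, 1-aligned)
49..52  -- tail padding (3B)
sizeof = 52, alignof = 4
array of 6: 6 × 52 = 312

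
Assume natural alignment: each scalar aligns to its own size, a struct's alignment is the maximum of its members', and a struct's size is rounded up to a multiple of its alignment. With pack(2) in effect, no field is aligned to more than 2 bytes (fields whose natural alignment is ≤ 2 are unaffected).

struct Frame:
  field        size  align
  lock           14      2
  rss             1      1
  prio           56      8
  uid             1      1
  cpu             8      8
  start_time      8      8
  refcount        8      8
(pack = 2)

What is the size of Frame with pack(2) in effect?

0..14  lock  (14B, 2-aligned)
14..15  rss  (1B, 1-aligned)
15..16  -- padding (1B)
16..72  prio  (56B, 2-aligned)
72..73  uid  (1B, 1-aligned)
73..74  -- padding (1B)
74..82  cpu  (8B, 2-aligned)
82..90  start_time  (8B, 2-aligned)
90..98  refcount  (8B, 2-aligned)
sizeof = 98, alignof = 2

98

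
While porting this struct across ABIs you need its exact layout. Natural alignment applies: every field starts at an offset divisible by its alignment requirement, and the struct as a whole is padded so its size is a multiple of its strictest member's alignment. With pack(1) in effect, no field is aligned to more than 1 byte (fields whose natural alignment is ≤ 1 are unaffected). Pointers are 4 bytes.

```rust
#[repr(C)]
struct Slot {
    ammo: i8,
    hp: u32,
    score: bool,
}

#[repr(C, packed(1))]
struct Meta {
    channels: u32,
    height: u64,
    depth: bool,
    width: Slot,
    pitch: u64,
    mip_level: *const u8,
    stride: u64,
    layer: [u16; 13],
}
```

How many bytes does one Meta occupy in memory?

Slot: 0..1  ammo  (1B, 1-aligned); 1..4  -- padding (3B); 4..8  hp  (4B, 4-aligned); 8..9  score  (1B, 1-aligned); 9..12  -- tail padding (3B); sizeof = 12, alignof = 4
0..4  channels  (4B, 1-aligned)
4..12  height  (8B, 1-aligned)
12..13  depth  (1B, 1-aligned)
13..25  width  (12B, 1-aligned)
25..33  pitch  (8B, 1-aligned)
33..37  mip_level  (4B, 1-aligned)
37..45  stride  (8B, 1-aligned)
45..71  layer  (26B, 1-aligned)
sizeof = 71, alignof = 1

71 bytes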